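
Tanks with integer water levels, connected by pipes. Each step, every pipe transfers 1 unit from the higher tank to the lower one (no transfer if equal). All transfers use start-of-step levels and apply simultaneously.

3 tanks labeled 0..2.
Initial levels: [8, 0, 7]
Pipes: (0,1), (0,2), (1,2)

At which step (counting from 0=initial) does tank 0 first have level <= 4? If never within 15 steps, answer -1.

Answer: 3

Derivation:
Step 1: flows [0->1,0->2,2->1] -> levels [6 2 7]
Step 2: flows [0->1,2->0,2->1] -> levels [6 4 5]
Step 3: flows [0->1,0->2,2->1] -> levels [4 6 5]
Tank 0 first reaches <=4 at step 3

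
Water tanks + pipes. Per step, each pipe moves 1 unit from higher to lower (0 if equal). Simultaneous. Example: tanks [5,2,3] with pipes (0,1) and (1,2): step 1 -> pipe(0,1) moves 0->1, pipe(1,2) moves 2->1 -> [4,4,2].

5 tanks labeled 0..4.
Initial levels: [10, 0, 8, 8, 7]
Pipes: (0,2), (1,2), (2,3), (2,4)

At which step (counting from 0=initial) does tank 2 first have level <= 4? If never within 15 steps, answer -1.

Answer: -1

Derivation:
Step 1: flows [0->2,2->1,2=3,2->4] -> levels [9 1 7 8 8]
Step 2: flows [0->2,2->1,3->2,4->2] -> levels [8 2 9 7 7]
Step 3: flows [2->0,2->1,2->3,2->4] -> levels [9 3 5 8 8]
Step 4: flows [0->2,2->1,3->2,4->2] -> levels [8 4 7 7 7]
Step 5: flows [0->2,2->1,2=3,2=4] -> levels [7 5 7 7 7]
Step 6: flows [0=2,2->1,2=3,2=4] -> levels [7 6 6 7 7]
Step 7: flows [0->2,1=2,3->2,4->2] -> levels [6 6 9 6 6]
Step 8: flows [2->0,2->1,2->3,2->4] -> levels [7 7 5 7 7]
Step 9: flows [0->2,1->2,3->2,4->2] -> levels [6 6 9 6 6]
  -> period-2 cycle (repeats step 7); tank 2 never drops to <=4
Tank 2 never reaches <=4 within 15 steps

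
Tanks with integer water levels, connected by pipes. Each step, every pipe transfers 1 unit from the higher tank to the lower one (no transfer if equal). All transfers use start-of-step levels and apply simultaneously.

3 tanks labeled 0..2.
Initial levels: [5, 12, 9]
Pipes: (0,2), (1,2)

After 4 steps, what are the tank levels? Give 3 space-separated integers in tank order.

Answer: 9 9 8

Derivation:
Step 1: flows [2->0,1->2] -> levels [6 11 9]
Step 2: flows [2->0,1->2] -> levels [7 10 9]
Step 3: flows [2->0,1->2] -> levels [8 9 9]
Step 4: flows [2->0,1=2] -> levels [9 9 8]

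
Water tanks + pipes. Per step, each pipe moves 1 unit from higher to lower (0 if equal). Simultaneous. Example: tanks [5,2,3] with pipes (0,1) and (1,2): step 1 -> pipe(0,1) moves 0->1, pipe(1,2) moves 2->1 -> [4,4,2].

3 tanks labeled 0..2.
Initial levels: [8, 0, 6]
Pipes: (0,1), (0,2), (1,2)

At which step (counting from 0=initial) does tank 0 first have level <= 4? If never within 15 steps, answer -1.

Answer: 3

Derivation:
Step 1: flows [0->1,0->2,2->1] -> levels [6 2 6]
Step 2: flows [0->1,0=2,2->1] -> levels [5 4 5]
Step 3: flows [0->1,0=2,2->1] -> levels [4 6 4]
Tank 0 first reaches <=4 at step 3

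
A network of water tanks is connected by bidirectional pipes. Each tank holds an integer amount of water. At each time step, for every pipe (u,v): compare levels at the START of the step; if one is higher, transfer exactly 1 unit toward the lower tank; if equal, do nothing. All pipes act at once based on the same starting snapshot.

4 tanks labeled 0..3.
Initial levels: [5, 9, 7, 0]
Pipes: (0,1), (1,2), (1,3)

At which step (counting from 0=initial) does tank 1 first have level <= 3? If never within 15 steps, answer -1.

Answer: 6

Derivation:
Step 1: flows [1->0,1->2,1->3] -> levels [6 6 8 1]
Step 2: flows [0=1,2->1,1->3] -> levels [6 6 7 2]
Step 3: flows [0=1,2->1,1->3] -> levels [6 6 6 3]
Step 4: flows [0=1,1=2,1->3] -> levels [6 5 6 4]
Step 5: flows [0->1,2->1,1->3] -> levels [5 6 5 5]
Step 6: flows [1->0,1->2,1->3] -> levels [6 3 6 6]
Tank 1 first reaches <=3 at step 6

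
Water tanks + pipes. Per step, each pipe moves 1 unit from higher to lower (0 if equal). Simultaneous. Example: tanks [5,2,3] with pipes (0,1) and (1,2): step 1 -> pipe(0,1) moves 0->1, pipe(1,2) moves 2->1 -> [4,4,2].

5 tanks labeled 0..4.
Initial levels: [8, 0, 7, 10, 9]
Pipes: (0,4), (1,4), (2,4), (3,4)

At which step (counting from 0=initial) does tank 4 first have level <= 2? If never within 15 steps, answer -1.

Answer: -1

Derivation:
Step 1: flows [4->0,4->1,4->2,3->4] -> levels [9 1 8 9 7]
Step 2: flows [0->4,4->1,2->4,3->4] -> levels [8 2 7 8 9]
Step 3: flows [4->0,4->1,4->2,4->3] -> levels [9 3 8 9 5]
Step 4: flows [0->4,4->1,2->4,3->4] -> levels [8 4 7 8 7]
Step 5: flows [0->4,4->1,2=4,3->4] -> levels [7 5 7 7 8]
Step 6: flows [4->0,4->1,4->2,4->3] -> levels [8 6 8 8 4]
Step 7: flows [0->4,1->4,2->4,3->4] -> levels [7 5 7 7 8]
  -> period-2 cycle (repeats step 5); tank 4 never drops to <=2
Tank 4 never reaches <=2 within 15 steps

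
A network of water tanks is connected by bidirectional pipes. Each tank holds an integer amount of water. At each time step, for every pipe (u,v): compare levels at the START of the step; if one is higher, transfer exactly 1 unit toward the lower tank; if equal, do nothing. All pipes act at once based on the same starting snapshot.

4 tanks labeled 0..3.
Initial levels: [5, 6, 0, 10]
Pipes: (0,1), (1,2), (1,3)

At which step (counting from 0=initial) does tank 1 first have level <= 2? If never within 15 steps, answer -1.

Answer: -1

Derivation:
Step 1: flows [1->0,1->2,3->1] -> levels [6 5 1 9]
Step 2: flows [0->1,1->2,3->1] -> levels [5 6 2 8]
Step 3: flows [1->0,1->2,3->1] -> levels [6 5 3 7]
Step 4: flows [0->1,1->2,3->1] -> levels [5 6 4 6]
Step 5: flows [1->0,1->2,1=3] -> levels [6 4 5 6]
Step 6: flows [0->1,2->1,3->1] -> levels [5 7 4 5]
Step 7: flows [1->0,1->2,1->3] -> levels [6 4 5 6]
  -> period-2 cycle (repeats step 5); tank 1 never drops to <=2
Tank 1 never reaches <=2 within 15 steps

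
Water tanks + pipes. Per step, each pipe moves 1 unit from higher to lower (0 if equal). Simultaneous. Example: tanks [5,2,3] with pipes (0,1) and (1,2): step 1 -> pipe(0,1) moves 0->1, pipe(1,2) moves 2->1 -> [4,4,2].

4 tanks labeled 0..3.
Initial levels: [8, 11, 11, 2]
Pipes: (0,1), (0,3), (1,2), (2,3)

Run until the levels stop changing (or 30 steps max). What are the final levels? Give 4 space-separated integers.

Answer: 8 8 8 8

Derivation:
Step 1: flows [1->0,0->3,1=2,2->3] -> levels [8 10 10 4]
Step 2: flows [1->0,0->3,1=2,2->3] -> levels [8 9 9 6]
Step 3: flows [1->0,0->3,1=2,2->3] -> levels [8 8 8 8]
Step 4: flows [0=1,0=3,1=2,2=3] -> levels [8 8 8 8]
  -> stable (no change)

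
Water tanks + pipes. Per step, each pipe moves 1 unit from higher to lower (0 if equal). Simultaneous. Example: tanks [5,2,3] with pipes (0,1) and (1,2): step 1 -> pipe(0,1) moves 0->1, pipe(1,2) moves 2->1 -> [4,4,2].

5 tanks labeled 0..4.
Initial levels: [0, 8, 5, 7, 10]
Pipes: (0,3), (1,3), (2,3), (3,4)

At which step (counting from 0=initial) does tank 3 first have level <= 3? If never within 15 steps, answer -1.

Step 1: flows [3->0,1->3,3->2,4->3] -> levels [1 7 6 7 9]
Step 2: flows [3->0,1=3,3->2,4->3] -> levels [2 7 7 6 8]
Step 3: flows [3->0,1->3,2->3,4->3] -> levels [3 6 6 8 7]
Step 4: flows [3->0,3->1,3->2,3->4] -> levels [4 7 7 4 8]
Step 5: flows [0=3,1->3,2->3,4->3] -> levels [4 6 6 7 7]
Step 6: flows [3->0,3->1,3->2,3=4] -> levels [5 7 7 4 7]
Step 7: flows [0->3,1->3,2->3,4->3] -> levels [4 6 6 8 6]
Step 8: flows [3->0,3->1,3->2,3->4] -> levels [5 7 7 4 7]
  -> period-2 cycle (repeats step 6); tank 3 never drops to <=3
Tank 3 never reaches <=3 within 15 steps

Answer: -1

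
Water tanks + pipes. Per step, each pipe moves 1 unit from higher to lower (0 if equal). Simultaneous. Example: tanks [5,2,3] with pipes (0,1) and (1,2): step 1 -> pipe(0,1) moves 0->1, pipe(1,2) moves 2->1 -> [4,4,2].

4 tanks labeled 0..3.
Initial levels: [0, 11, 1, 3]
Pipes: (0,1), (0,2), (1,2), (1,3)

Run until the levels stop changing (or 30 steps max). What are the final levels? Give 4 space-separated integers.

Step 1: flows [1->0,2->0,1->2,1->3] -> levels [2 8 1 4]
Step 2: flows [1->0,0->2,1->2,1->3] -> levels [2 5 3 5]
Step 3: flows [1->0,2->0,1->2,1=3] -> levels [4 3 3 5]
Step 4: flows [0->1,0->2,1=2,3->1] -> levels [2 5 4 4]
Step 5: flows [1->0,2->0,1->2,1->3] -> levels [4 2 4 5]
Step 6: flows [0->1,0=2,2->1,3->1] -> levels [3 5 3 4]
Step 7: flows [1->0,0=2,1->2,1->3] -> levels [4 2 4 5]
  -> period-2 cycle: step 7 state = step 5 state; never stabilizes
  -> state at step 30: (30-5) mod 2 = 1, same as step 6 -> [3 5 3 4]

Answer: 3 5 3 4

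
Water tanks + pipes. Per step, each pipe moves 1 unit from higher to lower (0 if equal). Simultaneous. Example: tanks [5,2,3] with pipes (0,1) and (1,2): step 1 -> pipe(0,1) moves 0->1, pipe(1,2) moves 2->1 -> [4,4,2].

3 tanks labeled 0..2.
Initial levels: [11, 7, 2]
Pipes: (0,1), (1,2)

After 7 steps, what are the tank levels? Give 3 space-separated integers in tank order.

Answer: 7 6 7

Derivation:
Step 1: flows [0->1,1->2] -> levels [10 7 3]
Step 2: flows [0->1,1->2] -> levels [9 7 4]
Step 3: flows [0->1,1->2] -> levels [8 7 5]
Step 4: flows [0->1,1->2] -> levels [7 7 6]
Step 5: flows [0=1,1->2] -> levels [7 6 7]
Step 6: flows [0->1,2->1] -> levels [6 8 6]
Step 7: flows [1->0,1->2] -> levels [7 6 7]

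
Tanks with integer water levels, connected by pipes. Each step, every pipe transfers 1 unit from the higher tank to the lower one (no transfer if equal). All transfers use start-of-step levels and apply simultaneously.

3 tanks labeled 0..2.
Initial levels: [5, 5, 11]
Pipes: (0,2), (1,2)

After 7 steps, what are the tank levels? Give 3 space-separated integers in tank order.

Answer: 7 7 7

Derivation:
Step 1: flows [2->0,2->1] -> levels [6 6 9]
Step 2: flows [2->0,2->1] -> levels [7 7 7]
Step 3: flows [0=2,1=2] -> levels [7 7 7]
  -> stable; steps 4..7 unchanged -> [7 7 7]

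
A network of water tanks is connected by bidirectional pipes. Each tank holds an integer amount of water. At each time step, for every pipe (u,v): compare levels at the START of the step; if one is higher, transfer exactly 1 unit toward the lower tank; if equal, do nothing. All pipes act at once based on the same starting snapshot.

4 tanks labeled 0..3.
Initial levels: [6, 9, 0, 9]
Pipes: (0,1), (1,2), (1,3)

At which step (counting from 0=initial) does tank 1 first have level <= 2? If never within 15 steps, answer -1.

Answer: -1

Derivation:
Step 1: flows [1->0,1->2,1=3] -> levels [7 7 1 9]
Step 2: flows [0=1,1->2,3->1] -> levels [7 7 2 8]
Step 3: flows [0=1,1->2,3->1] -> levels [7 7 3 7]
Step 4: flows [0=1,1->2,1=3] -> levels [7 6 4 7]
Step 5: flows [0->1,1->2,3->1] -> levels [6 7 5 6]
Step 6: flows [1->0,1->2,1->3] -> levels [7 4 6 7]
Step 7: flows [0->1,2->1,3->1] -> levels [6 7 5 6]
  -> period-2 cycle (repeats step 5); tank 1 never drops to <=2
Tank 1 never reaches <=2 within 15 steps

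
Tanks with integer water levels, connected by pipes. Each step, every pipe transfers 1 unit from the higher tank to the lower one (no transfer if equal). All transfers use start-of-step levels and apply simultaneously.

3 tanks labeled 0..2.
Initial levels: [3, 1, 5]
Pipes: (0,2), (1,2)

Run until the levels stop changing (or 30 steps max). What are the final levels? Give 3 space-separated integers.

Step 1: flows [2->0,2->1] -> levels [4 2 3]
Step 2: flows [0->2,2->1] -> levels [3 3 3]
Step 3: flows [0=2,1=2] -> levels [3 3 3]
  -> stable (no change)

Answer: 3 3 3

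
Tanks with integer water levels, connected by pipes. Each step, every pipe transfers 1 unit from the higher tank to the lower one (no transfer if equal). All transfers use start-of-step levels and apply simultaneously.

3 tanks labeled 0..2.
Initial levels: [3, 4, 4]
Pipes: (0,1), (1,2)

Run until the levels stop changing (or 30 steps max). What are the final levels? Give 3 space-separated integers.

Answer: 3 5 3

Derivation:
Step 1: flows [1->0,1=2] -> levels [4 3 4]
Step 2: flows [0->1,2->1] -> levels [3 5 3]
Step 3: flows [1->0,1->2] -> levels [4 3 4]
  -> period-2 cycle: step 3 state = step 1 state; never stabilizes
  -> state at step 30: (30-1) mod 2 = 1, same as step 2 -> [3 5 3]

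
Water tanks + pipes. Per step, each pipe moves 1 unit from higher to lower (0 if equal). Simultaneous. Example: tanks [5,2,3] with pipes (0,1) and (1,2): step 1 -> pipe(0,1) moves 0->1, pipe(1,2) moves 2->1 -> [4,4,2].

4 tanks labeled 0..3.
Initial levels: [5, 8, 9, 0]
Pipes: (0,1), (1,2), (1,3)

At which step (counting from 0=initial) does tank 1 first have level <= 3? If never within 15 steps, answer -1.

Answer: -1

Derivation:
Step 1: flows [1->0,2->1,1->3] -> levels [6 7 8 1]
Step 2: flows [1->0,2->1,1->3] -> levels [7 6 7 2]
Step 3: flows [0->1,2->1,1->3] -> levels [6 7 6 3]
Step 4: flows [1->0,1->2,1->3] -> levels [7 4 7 4]
Step 5: flows [0->1,2->1,1=3] -> levels [6 6 6 4]
Step 6: flows [0=1,1=2,1->3] -> levels [6 5 6 5]
Step 7: flows [0->1,2->1,1=3] -> levels [5 7 5 5]
Step 8: flows [1->0,1->2,1->3] -> levels [6 4 6 6]
Step 9: flows [0->1,2->1,3->1] -> levels [5 7 5 5]
  -> period-2 cycle (repeats step 7); tank 1 never drops to <=3
Tank 1 never reaches <=3 within 15 steps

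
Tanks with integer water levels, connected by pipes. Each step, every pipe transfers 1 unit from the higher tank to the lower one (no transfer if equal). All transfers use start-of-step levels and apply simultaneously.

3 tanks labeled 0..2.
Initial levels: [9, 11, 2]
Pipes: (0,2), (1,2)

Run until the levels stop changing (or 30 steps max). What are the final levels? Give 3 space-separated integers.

Answer: 8 8 6

Derivation:
Step 1: flows [0->2,1->2] -> levels [8 10 4]
Step 2: flows [0->2,1->2] -> levels [7 9 6]
Step 3: flows [0->2,1->2] -> levels [6 8 8]
Step 4: flows [2->0,1=2] -> levels [7 8 7]
Step 5: flows [0=2,1->2] -> levels [7 7 8]
Step 6: flows [2->0,2->1] -> levels [8 8 6]
Step 7: flows [0->2,1->2] -> levels [7 7 8]
  -> period-2 cycle: step 7 state = step 5 state; never stabilizes
  -> state at step 30: (30-5) mod 2 = 1, same as step 6 -> [8 8 6]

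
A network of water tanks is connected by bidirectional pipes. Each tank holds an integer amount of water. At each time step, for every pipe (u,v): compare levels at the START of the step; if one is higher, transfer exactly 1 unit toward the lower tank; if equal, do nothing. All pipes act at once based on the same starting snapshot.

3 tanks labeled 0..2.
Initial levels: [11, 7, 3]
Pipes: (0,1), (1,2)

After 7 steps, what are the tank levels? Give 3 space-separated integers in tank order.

Step 1: flows [0->1,1->2] -> levels [10 7 4]
Step 2: flows [0->1,1->2] -> levels [9 7 5]
Step 3: flows [0->1,1->2] -> levels [8 7 6]
Step 4: flows [0->1,1->2] -> levels [7 7 7]
Step 5: flows [0=1,1=2] -> levels [7 7 7]
  -> stable; steps 6..7 unchanged -> [7 7 7]

Answer: 7 7 7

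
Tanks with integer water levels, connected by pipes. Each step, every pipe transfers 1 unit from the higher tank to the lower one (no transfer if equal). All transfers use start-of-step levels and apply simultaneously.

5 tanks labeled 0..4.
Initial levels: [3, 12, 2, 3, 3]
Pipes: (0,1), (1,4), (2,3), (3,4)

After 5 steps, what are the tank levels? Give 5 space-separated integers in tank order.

Answer: 5 6 4 4 4

Derivation:
Step 1: flows [1->0,1->4,3->2,3=4] -> levels [4 10 3 2 4]
Step 2: flows [1->0,1->4,2->3,4->3] -> levels [5 8 2 4 4]
Step 3: flows [1->0,1->4,3->2,3=4] -> levels [6 6 3 3 5]
Step 4: flows [0=1,1->4,2=3,4->3] -> levels [6 5 3 4 5]
Step 5: flows [0->1,1=4,3->2,4->3] -> levels [5 6 4 4 4]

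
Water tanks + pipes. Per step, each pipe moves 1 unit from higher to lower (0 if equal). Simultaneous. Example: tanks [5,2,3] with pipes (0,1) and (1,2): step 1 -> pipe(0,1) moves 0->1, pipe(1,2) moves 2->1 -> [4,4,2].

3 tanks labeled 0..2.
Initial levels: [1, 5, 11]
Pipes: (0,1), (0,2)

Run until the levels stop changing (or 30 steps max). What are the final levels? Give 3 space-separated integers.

Step 1: flows [1->0,2->0] -> levels [3 4 10]
Step 2: flows [1->0,2->0] -> levels [5 3 9]
Step 3: flows [0->1,2->0] -> levels [5 4 8]
Step 4: flows [0->1,2->0] -> levels [5 5 7]
Step 5: flows [0=1,2->0] -> levels [6 5 6]
Step 6: flows [0->1,0=2] -> levels [5 6 6]
Step 7: flows [1->0,2->0] -> levels [7 5 5]
Step 8: flows [0->1,0->2] -> levels [5 6 6]
  -> period-2 cycle: step 8 state = step 6 state; never stabilizes
  -> state at step 30: (30-6) mod 2 = 0, same as step 6 -> [5 6 6]

Answer: 5 6 6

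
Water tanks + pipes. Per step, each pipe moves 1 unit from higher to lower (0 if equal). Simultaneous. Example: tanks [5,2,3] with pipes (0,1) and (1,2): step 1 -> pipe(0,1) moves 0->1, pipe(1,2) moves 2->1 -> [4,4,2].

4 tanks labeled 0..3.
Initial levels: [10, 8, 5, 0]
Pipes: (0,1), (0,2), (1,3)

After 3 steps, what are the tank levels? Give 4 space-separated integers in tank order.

Step 1: flows [0->1,0->2,1->3] -> levels [8 8 6 1]
Step 2: flows [0=1,0->2,1->3] -> levels [7 7 7 2]
Step 3: flows [0=1,0=2,1->3] -> levels [7 6 7 3]

Answer: 7 6 7 3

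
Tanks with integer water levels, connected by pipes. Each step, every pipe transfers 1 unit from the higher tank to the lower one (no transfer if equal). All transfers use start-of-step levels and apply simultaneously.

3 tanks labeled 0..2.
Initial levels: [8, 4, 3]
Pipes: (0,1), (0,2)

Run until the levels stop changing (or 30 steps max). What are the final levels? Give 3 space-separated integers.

Answer: 4 6 5

Derivation:
Step 1: flows [0->1,0->2] -> levels [6 5 4]
Step 2: flows [0->1,0->2] -> levels [4 6 5]
Step 3: flows [1->0,2->0] -> levels [6 5 4]
  -> period-2 cycle: step 3 state = step 1 state; never stabilizes
  -> state at step 30: (30-1) mod 2 = 1, same as step 2 -> [4 6 5]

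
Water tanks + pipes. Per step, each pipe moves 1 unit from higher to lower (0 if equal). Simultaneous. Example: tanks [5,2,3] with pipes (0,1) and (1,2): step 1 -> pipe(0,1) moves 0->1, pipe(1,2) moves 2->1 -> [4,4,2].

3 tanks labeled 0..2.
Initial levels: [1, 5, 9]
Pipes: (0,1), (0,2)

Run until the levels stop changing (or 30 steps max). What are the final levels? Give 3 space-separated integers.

Answer: 5 5 5

Derivation:
Step 1: flows [1->0,2->0] -> levels [3 4 8]
Step 2: flows [1->0,2->0] -> levels [5 3 7]
Step 3: flows [0->1,2->0] -> levels [5 4 6]
Step 4: flows [0->1,2->0] -> levels [5 5 5]
Step 5: flows [0=1,0=2] -> levels [5 5 5]
  -> stable (no change)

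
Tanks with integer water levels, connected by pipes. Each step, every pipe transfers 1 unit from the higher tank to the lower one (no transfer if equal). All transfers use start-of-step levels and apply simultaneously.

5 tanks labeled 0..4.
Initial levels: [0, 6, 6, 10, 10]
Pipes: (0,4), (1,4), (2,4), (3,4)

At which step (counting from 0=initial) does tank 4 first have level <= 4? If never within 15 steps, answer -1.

Step 1: flows [4->0,4->1,4->2,3=4] -> levels [1 7 7 10 7]
Step 2: flows [4->0,1=4,2=4,3->4] -> levels [2 7 7 9 7]
Step 3: flows [4->0,1=4,2=4,3->4] -> levels [3 7 7 8 7]
Step 4: flows [4->0,1=4,2=4,3->4] -> levels [4 7 7 7 7]
Step 5: flows [4->0,1=4,2=4,3=4] -> levels [5 7 7 7 6]
Step 6: flows [4->0,1->4,2->4,3->4] -> levels [6 6 6 6 8]
Step 7: flows [4->0,4->1,4->2,4->3] -> levels [7 7 7 7 4]
Tank 4 first reaches <=4 at step 7

Answer: 7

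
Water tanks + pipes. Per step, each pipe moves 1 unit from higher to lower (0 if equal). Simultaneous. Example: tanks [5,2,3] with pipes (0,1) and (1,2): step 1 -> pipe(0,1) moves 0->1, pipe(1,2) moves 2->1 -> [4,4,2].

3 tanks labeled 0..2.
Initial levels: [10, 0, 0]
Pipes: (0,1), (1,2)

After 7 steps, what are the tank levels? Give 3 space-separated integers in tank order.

Step 1: flows [0->1,1=2] -> levels [9 1 0]
Step 2: flows [0->1,1->2] -> levels [8 1 1]
Step 3: flows [0->1,1=2] -> levels [7 2 1]
Step 4: flows [0->1,1->2] -> levels [6 2 2]
Step 5: flows [0->1,1=2] -> levels [5 3 2]
Step 6: flows [0->1,1->2] -> levels [4 3 3]
Step 7: flows [0->1,1=2] -> levels [3 4 3]

Answer: 3 4 3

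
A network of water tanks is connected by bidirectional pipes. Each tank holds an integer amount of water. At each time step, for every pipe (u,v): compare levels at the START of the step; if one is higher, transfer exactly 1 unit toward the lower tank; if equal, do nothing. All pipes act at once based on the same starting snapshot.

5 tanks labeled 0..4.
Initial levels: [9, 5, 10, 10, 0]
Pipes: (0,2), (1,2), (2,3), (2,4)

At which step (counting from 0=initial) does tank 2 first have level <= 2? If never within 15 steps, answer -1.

Answer: -1

Derivation:
Step 1: flows [2->0,2->1,2=3,2->4] -> levels [10 6 7 10 1]
Step 2: flows [0->2,2->1,3->2,2->4] -> levels [9 7 7 9 2]
Step 3: flows [0->2,1=2,3->2,2->4] -> levels [8 7 8 8 3]
Step 4: flows [0=2,2->1,2=3,2->4] -> levels [8 8 6 8 4]
Step 5: flows [0->2,1->2,3->2,2->4] -> levels [7 7 8 7 5]
Step 6: flows [2->0,2->1,2->3,2->4] -> levels [8 8 4 8 6]
Step 7: flows [0->2,1->2,3->2,4->2] -> levels [7 7 8 7 5]
  -> period-2 cycle (repeats step 5); tank 2 never drops to <=2
Tank 2 never reaches <=2 within 15 steps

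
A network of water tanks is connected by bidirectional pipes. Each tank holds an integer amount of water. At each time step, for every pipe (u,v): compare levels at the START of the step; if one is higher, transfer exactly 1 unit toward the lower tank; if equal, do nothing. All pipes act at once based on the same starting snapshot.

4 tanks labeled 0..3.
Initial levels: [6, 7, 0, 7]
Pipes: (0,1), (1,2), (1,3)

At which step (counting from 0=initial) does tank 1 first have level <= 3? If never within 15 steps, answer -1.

Answer: 5

Derivation:
Step 1: flows [1->0,1->2,1=3] -> levels [7 5 1 7]
Step 2: flows [0->1,1->2,3->1] -> levels [6 6 2 6]
Step 3: flows [0=1,1->2,1=3] -> levels [6 5 3 6]
Step 4: flows [0->1,1->2,3->1] -> levels [5 6 4 5]
Step 5: flows [1->0,1->2,1->3] -> levels [6 3 5 6]
Tank 1 first reaches <=3 at step 5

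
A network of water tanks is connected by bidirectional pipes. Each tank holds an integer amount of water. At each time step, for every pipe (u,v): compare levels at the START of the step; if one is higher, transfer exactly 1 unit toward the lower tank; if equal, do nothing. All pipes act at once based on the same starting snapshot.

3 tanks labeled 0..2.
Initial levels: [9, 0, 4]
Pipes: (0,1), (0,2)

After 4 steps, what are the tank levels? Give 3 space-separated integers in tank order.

Answer: 4 4 5

Derivation:
Step 1: flows [0->1,0->2] -> levels [7 1 5]
Step 2: flows [0->1,0->2] -> levels [5 2 6]
Step 3: flows [0->1,2->0] -> levels [5 3 5]
Step 4: flows [0->1,0=2] -> levels [4 4 5]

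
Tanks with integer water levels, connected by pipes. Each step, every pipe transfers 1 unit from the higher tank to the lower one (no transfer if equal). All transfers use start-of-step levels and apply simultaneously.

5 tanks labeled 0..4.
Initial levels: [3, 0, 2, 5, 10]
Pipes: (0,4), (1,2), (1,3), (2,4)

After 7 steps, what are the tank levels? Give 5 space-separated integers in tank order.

Step 1: flows [4->0,2->1,3->1,4->2] -> levels [4 2 2 4 8]
Step 2: flows [4->0,1=2,3->1,4->2] -> levels [5 3 3 3 6]
Step 3: flows [4->0,1=2,1=3,4->2] -> levels [6 3 4 3 4]
Step 4: flows [0->4,2->1,1=3,2=4] -> levels [5 4 3 3 5]
Step 5: flows [0=4,1->2,1->3,4->2] -> levels [5 2 5 4 4]
Step 6: flows [0->4,2->1,3->1,2->4] -> levels [4 4 3 3 6]
Step 7: flows [4->0,1->2,1->3,4->2] -> levels [5 2 5 4 4]

Answer: 5 2 5 4 4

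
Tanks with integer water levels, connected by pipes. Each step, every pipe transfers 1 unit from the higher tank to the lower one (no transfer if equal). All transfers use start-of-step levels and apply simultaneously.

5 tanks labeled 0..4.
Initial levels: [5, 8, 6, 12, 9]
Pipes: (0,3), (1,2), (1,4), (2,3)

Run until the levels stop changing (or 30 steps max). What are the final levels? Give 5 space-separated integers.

Answer: 8 7 9 7 9

Derivation:
Step 1: flows [3->0,1->2,4->1,3->2] -> levels [6 8 8 10 8]
Step 2: flows [3->0,1=2,1=4,3->2] -> levels [7 8 9 8 8]
Step 3: flows [3->0,2->1,1=4,2->3] -> levels [8 9 7 8 8]
Step 4: flows [0=3,1->2,1->4,3->2] -> levels [8 7 9 7 9]
Step 5: flows [0->3,2->1,4->1,2->3] -> levels [7 9 7 9 8]
Step 6: flows [3->0,1->2,1->4,3->2] -> levels [8 7 9 7 9]
  -> period-2 cycle: step 6 state = step 4 state; never stabilizes
  -> state at step 30: (30-4) mod 2 = 0, same as step 4 -> [8 7 9 7 9]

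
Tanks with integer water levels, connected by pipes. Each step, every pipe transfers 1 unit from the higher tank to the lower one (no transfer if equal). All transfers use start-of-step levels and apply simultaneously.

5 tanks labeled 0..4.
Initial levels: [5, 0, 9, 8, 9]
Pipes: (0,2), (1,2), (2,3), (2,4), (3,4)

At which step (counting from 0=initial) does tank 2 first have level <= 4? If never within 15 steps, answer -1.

Answer: 6

Derivation:
Step 1: flows [2->0,2->1,2->3,2=4,4->3] -> levels [6 1 6 10 8]
Step 2: flows [0=2,2->1,3->2,4->2,3->4] -> levels [6 2 7 8 8]
Step 3: flows [2->0,2->1,3->2,4->2,3=4] -> levels [7 3 7 7 7]
Step 4: flows [0=2,2->1,2=3,2=4,3=4] -> levels [7 4 6 7 7]
Step 5: flows [0->2,2->1,3->2,4->2,3=4] -> levels [6 5 8 6 6]
Step 6: flows [2->0,2->1,2->3,2->4,3=4] -> levels [7 6 4 7 7]
Tank 2 first reaches <=4 at step 6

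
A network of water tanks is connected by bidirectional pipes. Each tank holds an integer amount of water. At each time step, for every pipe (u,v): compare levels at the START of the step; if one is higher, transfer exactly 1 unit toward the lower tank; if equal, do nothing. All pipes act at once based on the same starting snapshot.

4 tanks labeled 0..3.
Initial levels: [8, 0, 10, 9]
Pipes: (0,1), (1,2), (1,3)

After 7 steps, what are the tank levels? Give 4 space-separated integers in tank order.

Answer: 6 8 7 6

Derivation:
Step 1: flows [0->1,2->1,3->1] -> levels [7 3 9 8]
Step 2: flows [0->1,2->1,3->1] -> levels [6 6 8 7]
Step 3: flows [0=1,2->1,3->1] -> levels [6 8 7 6]
Step 4: flows [1->0,1->2,1->3] -> levels [7 5 8 7]
Step 5: flows [0->1,2->1,3->1] -> levels [6 8 7 6]
  -> period-2 cycle: step 5 state = step 3 state
  -> state at step 7: (7-3) mod 2 = 0, same as step 3 -> [6 8 7 6]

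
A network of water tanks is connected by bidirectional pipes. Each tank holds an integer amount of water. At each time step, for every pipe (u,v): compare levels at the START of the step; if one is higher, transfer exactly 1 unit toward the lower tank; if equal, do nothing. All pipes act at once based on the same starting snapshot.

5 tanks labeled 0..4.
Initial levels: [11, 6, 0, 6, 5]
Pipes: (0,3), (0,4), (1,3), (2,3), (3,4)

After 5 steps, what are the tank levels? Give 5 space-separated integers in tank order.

Answer: 7 6 5 3 7

Derivation:
Step 1: flows [0->3,0->4,1=3,3->2,3->4] -> levels [9 6 1 5 7]
Step 2: flows [0->3,0->4,1->3,3->2,4->3] -> levels [7 5 2 7 7]
Step 3: flows [0=3,0=4,3->1,3->2,3=4] -> levels [7 6 3 5 7]
Step 4: flows [0->3,0=4,1->3,3->2,4->3] -> levels [6 5 4 7 6]
Step 5: flows [3->0,0=4,3->1,3->2,3->4] -> levels [7 6 5 3 7]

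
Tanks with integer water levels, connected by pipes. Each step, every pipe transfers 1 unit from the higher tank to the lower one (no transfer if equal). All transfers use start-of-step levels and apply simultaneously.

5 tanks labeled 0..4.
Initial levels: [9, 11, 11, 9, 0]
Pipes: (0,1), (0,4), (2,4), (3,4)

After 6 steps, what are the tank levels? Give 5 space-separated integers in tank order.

Step 1: flows [1->0,0->4,2->4,3->4] -> levels [9 10 10 8 3]
Step 2: flows [1->0,0->4,2->4,3->4] -> levels [9 9 9 7 6]
Step 3: flows [0=1,0->4,2->4,3->4] -> levels [8 9 8 6 9]
Step 4: flows [1->0,4->0,4->2,4->3] -> levels [10 8 9 7 6]
Step 5: flows [0->1,0->4,2->4,3->4] -> levels [8 9 8 6 9]
  -> period-2 cycle: step 5 state = step 3 state
  -> state at step 6: (6-3) mod 2 = 1, same as step 4 -> [10 8 9 7 6]

Answer: 10 8 9 7 6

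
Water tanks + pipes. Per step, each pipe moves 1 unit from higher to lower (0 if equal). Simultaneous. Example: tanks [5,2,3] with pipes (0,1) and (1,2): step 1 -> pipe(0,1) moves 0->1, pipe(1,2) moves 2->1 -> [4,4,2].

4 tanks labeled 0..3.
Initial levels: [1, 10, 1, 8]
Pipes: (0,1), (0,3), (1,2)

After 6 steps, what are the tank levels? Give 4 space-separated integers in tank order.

Answer: 4 6 4 6

Derivation:
Step 1: flows [1->0,3->0,1->2] -> levels [3 8 2 7]
Step 2: flows [1->0,3->0,1->2] -> levels [5 6 3 6]
Step 3: flows [1->0,3->0,1->2] -> levels [7 4 4 5]
Step 4: flows [0->1,0->3,1=2] -> levels [5 5 4 6]
Step 5: flows [0=1,3->0,1->2] -> levels [6 4 5 5]
Step 6: flows [0->1,0->3,2->1] -> levels [4 6 4 6]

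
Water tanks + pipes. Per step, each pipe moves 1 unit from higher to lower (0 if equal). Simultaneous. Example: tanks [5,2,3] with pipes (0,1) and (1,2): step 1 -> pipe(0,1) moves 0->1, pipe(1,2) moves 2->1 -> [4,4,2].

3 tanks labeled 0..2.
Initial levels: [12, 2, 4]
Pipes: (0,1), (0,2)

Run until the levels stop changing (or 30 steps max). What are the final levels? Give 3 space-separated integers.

Step 1: flows [0->1,0->2] -> levels [10 3 5]
Step 2: flows [0->1,0->2] -> levels [8 4 6]
Step 3: flows [0->1,0->2] -> levels [6 5 7]
Step 4: flows [0->1,2->0] -> levels [6 6 6]
Step 5: flows [0=1,0=2] -> levels [6 6 6]
  -> stable (no change)

Answer: 6 6 6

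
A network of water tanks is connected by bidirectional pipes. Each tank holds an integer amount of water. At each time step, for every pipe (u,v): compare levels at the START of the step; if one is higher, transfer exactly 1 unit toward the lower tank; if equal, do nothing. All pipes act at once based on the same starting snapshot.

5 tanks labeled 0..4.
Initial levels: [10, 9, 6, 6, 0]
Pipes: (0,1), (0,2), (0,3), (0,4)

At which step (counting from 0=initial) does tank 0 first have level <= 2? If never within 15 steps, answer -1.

Answer: -1

Derivation:
Step 1: flows [0->1,0->2,0->3,0->4] -> levels [6 10 7 7 1]
Step 2: flows [1->0,2->0,3->0,0->4] -> levels [8 9 6 6 2]
Step 3: flows [1->0,0->2,0->3,0->4] -> levels [6 8 7 7 3]
Step 4: flows [1->0,2->0,3->0,0->4] -> levels [8 7 6 6 4]
Step 5: flows [0->1,0->2,0->3,0->4] -> levels [4 8 7 7 5]
Step 6: flows [1->0,2->0,3->0,4->0] -> levels [8 7 6 6 4]
  -> period-2 cycle (repeats step 4); tank 0 never drops to <=2
Tank 0 never reaches <=2 within 15 steps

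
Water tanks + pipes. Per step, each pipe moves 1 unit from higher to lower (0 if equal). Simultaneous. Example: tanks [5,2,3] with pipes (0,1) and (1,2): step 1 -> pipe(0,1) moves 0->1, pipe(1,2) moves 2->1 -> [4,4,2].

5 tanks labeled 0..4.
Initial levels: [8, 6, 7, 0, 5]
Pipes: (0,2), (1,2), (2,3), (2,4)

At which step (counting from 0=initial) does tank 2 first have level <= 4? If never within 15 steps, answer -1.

Answer: 3

Derivation:
Step 1: flows [0->2,2->1,2->3,2->4] -> levels [7 7 5 1 6]
Step 2: flows [0->2,1->2,2->3,4->2] -> levels [6 6 7 2 5]
Step 3: flows [2->0,2->1,2->3,2->4] -> levels [7 7 3 3 6]
Tank 2 first reaches <=4 at step 3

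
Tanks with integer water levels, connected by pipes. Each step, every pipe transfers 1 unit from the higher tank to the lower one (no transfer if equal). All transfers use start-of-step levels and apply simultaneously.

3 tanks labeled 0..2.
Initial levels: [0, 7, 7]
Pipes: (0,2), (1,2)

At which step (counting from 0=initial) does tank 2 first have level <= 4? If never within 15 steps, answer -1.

Answer: 5

Derivation:
Step 1: flows [2->0,1=2] -> levels [1 7 6]
Step 2: flows [2->0,1->2] -> levels [2 6 6]
Step 3: flows [2->0,1=2] -> levels [3 6 5]
Step 4: flows [2->0,1->2] -> levels [4 5 5]
Step 5: flows [2->0,1=2] -> levels [5 5 4]
Tank 2 first reaches <=4 at step 5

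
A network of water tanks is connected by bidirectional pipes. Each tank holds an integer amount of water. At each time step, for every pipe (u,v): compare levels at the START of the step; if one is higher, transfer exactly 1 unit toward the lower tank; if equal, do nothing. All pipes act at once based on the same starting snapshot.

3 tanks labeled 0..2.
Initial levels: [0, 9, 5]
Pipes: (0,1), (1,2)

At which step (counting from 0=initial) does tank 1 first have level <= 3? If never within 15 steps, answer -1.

Answer: -1

Derivation:
Step 1: flows [1->0,1->2] -> levels [1 7 6]
Step 2: flows [1->0,1->2] -> levels [2 5 7]
Step 3: flows [1->0,2->1] -> levels [3 5 6]
Step 4: flows [1->0,2->1] -> levels [4 5 5]
Step 5: flows [1->0,1=2] -> levels [5 4 5]
Step 6: flows [0->1,2->1] -> levels [4 6 4]
Step 7: flows [1->0,1->2] -> levels [5 4 5]
  -> period-2 cycle (repeats step 5); tank 1 never drops to <=3
Tank 1 never reaches <=3 within 15 steps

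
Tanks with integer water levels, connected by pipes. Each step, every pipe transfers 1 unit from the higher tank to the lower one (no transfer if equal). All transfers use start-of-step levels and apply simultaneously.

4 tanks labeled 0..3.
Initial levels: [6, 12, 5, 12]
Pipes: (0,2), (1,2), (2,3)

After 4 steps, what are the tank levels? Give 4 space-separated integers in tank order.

Step 1: flows [0->2,1->2,3->2] -> levels [5 11 8 11]
Step 2: flows [2->0,1->2,3->2] -> levels [6 10 9 10]
Step 3: flows [2->0,1->2,3->2] -> levels [7 9 10 9]
Step 4: flows [2->0,2->1,2->3] -> levels [8 10 7 10]

Answer: 8 10 7 10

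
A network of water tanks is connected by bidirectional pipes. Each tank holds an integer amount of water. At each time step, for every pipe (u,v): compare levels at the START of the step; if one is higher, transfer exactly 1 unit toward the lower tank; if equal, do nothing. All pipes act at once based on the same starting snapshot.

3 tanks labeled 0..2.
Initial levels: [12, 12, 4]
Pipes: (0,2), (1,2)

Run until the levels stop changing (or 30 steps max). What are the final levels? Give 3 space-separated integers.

Answer: 10 10 8

Derivation:
Step 1: flows [0->2,1->2] -> levels [11 11 6]
Step 2: flows [0->2,1->2] -> levels [10 10 8]
Step 3: flows [0->2,1->2] -> levels [9 9 10]
Step 4: flows [2->0,2->1] -> levels [10 10 8]
  -> period-2 cycle: step 4 state = step 2 state; never stabilizes
  -> state at step 30: (30-2) mod 2 = 0, same as step 2 -> [10 10 8]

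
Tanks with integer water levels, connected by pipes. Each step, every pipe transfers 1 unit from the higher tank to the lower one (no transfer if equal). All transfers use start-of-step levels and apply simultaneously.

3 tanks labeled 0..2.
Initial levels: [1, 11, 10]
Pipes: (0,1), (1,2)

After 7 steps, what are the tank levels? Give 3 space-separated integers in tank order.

Step 1: flows [1->0,1->2] -> levels [2 9 11]
Step 2: flows [1->0,2->1] -> levels [3 9 10]
Step 3: flows [1->0,2->1] -> levels [4 9 9]
Step 4: flows [1->0,1=2] -> levels [5 8 9]
Step 5: flows [1->0,2->1] -> levels [6 8 8]
Step 6: flows [1->0,1=2] -> levels [7 7 8]
Step 7: flows [0=1,2->1] -> levels [7 8 7]

Answer: 7 8 7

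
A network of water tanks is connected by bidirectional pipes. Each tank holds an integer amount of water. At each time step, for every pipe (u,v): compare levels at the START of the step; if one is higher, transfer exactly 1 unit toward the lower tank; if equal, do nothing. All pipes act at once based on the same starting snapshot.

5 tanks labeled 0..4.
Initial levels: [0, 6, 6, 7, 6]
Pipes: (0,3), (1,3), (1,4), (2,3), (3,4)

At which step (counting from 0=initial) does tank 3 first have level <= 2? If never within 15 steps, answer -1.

Step 1: flows [3->0,3->1,1=4,3->2,3->4] -> levels [1 7 7 3 7]
Step 2: flows [3->0,1->3,1=4,2->3,4->3] -> levels [2 6 6 5 6]
Step 3: flows [3->0,1->3,1=4,2->3,4->3] -> levels [3 5 5 7 5]
Step 4: flows [3->0,3->1,1=4,3->2,3->4] -> levels [4 6 6 3 6]
Step 5: flows [0->3,1->3,1=4,2->3,4->3] -> levels [3 5 5 7 5]
  -> period-2 cycle (repeats step 3); tank 3 never drops to <=2
Tank 3 never reaches <=2 within 15 steps

Answer: -1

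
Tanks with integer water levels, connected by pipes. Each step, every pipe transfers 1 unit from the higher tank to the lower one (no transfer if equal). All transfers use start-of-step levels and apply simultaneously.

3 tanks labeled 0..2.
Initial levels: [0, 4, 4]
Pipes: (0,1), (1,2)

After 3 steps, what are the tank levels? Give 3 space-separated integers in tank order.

Step 1: flows [1->0,1=2] -> levels [1 3 4]
Step 2: flows [1->0,2->1] -> levels [2 3 3]
Step 3: flows [1->0,1=2] -> levels [3 2 3]

Answer: 3 2 3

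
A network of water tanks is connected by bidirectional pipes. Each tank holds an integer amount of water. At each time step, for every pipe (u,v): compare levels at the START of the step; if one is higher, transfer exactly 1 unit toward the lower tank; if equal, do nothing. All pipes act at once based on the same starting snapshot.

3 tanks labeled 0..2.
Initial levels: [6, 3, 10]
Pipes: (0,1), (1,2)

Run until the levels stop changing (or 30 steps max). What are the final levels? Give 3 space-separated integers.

Answer: 6 7 6

Derivation:
Step 1: flows [0->1,2->1] -> levels [5 5 9]
Step 2: flows [0=1,2->1] -> levels [5 6 8]
Step 3: flows [1->0,2->1] -> levels [6 6 7]
Step 4: flows [0=1,2->1] -> levels [6 7 6]
Step 5: flows [1->0,1->2] -> levels [7 5 7]
Step 6: flows [0->1,2->1] -> levels [6 7 6]
  -> period-2 cycle: step 6 state = step 4 state; never stabilizes
  -> state at step 30: (30-4) mod 2 = 0, same as step 4 -> [6 7 6]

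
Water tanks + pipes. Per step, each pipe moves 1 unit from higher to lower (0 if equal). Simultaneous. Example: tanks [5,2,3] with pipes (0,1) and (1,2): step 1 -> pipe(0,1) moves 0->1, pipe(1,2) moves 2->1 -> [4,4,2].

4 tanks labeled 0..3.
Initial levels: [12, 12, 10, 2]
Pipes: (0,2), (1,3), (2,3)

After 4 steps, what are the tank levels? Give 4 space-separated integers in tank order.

Answer: 9 8 9 10

Derivation:
Step 1: flows [0->2,1->3,2->3] -> levels [11 11 10 4]
Step 2: flows [0->2,1->3,2->3] -> levels [10 10 10 6]
Step 3: flows [0=2,1->3,2->3] -> levels [10 9 9 8]
Step 4: flows [0->2,1->3,2->3] -> levels [9 8 9 10]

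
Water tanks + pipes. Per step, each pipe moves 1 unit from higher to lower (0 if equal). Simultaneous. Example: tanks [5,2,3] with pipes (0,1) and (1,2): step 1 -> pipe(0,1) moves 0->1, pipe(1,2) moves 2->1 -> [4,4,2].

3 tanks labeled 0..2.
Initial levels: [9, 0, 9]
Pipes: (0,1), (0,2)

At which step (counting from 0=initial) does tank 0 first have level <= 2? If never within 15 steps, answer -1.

Step 1: flows [0->1,0=2] -> levels [8 1 9]
Step 2: flows [0->1,2->0] -> levels [8 2 8]
Step 3: flows [0->1,0=2] -> levels [7 3 8]
Step 4: flows [0->1,2->0] -> levels [7 4 7]
Step 5: flows [0->1,0=2] -> levels [6 5 7]
Step 6: flows [0->1,2->0] -> levels [6 6 6]
Step 7: flows [0=1,0=2] -> levels [6 6 6]
  -> stable; tank 0 stays at 6 > 2
Tank 0 never reaches <=2 within 15 steps

Answer: -1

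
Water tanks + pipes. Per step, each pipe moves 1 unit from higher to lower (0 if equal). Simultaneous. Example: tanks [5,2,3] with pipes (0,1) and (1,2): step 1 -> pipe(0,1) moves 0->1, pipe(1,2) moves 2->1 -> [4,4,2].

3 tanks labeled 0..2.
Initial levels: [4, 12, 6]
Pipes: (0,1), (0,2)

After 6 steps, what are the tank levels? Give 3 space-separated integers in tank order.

Step 1: flows [1->0,2->0] -> levels [6 11 5]
Step 2: flows [1->0,0->2] -> levels [6 10 6]
Step 3: flows [1->0,0=2] -> levels [7 9 6]
Step 4: flows [1->0,0->2] -> levels [7 8 7]
Step 5: flows [1->0,0=2] -> levels [8 7 7]
Step 6: flows [0->1,0->2] -> levels [6 8 8]

Answer: 6 8 8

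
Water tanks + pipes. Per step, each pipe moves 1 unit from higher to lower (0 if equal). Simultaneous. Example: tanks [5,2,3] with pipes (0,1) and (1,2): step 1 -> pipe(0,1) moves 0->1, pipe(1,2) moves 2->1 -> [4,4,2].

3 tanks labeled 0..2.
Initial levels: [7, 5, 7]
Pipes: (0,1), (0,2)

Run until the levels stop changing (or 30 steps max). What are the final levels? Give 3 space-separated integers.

Step 1: flows [0->1,0=2] -> levels [6 6 7]
Step 2: flows [0=1,2->0] -> levels [7 6 6]
Step 3: flows [0->1,0->2] -> levels [5 7 7]
Step 4: flows [1->0,2->0] -> levels [7 6 6]
  -> period-2 cycle: step 4 state = step 2 state; never stabilizes
  -> state at step 30: (30-2) mod 2 = 0, same as step 2 -> [7 6 6]

Answer: 7 6 6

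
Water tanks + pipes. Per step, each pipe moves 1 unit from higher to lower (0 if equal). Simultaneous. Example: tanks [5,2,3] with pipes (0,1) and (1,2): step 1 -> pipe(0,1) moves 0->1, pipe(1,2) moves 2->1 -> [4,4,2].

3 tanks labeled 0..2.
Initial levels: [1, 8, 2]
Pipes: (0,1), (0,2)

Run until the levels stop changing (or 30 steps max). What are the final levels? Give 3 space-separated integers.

Step 1: flows [1->0,2->0] -> levels [3 7 1]
Step 2: flows [1->0,0->2] -> levels [3 6 2]
Step 3: flows [1->0,0->2] -> levels [3 5 3]
Step 4: flows [1->0,0=2] -> levels [4 4 3]
Step 5: flows [0=1,0->2] -> levels [3 4 4]
Step 6: flows [1->0,2->0] -> levels [5 3 3]
Step 7: flows [0->1,0->2] -> levels [3 4 4]
  -> period-2 cycle: step 7 state = step 5 state; never stabilizes
  -> state at step 30: (30-5) mod 2 = 1, same as step 6 -> [5 3 3]

Answer: 5 3 3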